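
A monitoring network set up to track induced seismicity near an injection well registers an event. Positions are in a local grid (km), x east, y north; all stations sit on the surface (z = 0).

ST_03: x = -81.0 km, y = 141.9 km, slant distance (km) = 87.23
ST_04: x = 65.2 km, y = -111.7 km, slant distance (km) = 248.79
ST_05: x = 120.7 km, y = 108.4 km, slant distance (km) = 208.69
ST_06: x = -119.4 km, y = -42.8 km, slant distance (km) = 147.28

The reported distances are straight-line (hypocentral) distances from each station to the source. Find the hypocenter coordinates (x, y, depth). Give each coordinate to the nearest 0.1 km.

Each station gives a sphere (x−x_i)² + (y−y_i)² + z² = d_i² (stations at z=0).
Subtracting the ST_03 sphere from ST_04 and ST_05: z² cancels, leaving linear equations in x and y:
292.4 x − 507.2 y = -64256.07
403.4 x − 67.0 y = -36320.00
Solving: x ≈ -76.299, y ≈ 82.702 km (keep extra digits for the depth step; rounded: -76.3, 82.7).
Then from the ST_03 sphere: z² = 87.23² − (x + 81.0)² − (y − 141.9)² with x = -76.299, y = 82.702, so z ≈ 63.895 ≈ 63.9 km.

(-76.3, 82.7, 63.9)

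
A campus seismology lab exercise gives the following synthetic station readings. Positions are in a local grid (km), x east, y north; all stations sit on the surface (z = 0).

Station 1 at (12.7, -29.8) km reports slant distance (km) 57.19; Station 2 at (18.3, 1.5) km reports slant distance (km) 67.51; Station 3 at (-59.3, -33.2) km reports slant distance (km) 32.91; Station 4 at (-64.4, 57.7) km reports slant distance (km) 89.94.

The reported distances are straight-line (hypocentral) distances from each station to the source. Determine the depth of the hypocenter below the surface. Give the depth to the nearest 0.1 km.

Each station gives a sphere (x−x_i)² + (y−y_i)² + z² = d_i² (stations at z=0).
Subtracting the Station 1 sphere from Station 2 and Station 3: z² cancels, leaving linear equations in x and y:
11.2 x + 62.6 y = -1999.09
-144.0 x − 6.8 y = 5757.03
Solving: x ≈ -38.799, y ≈ -24.993 km (keep extra digits for the depth step; rounded: -38.8, -25.0).
Then from the Station 1 sphere: z² = 57.19² − (x − 12.7)² − (y + 29.8)² with x = -38.799, y = -24.993, so z ≈ 24.402 ≈ 24.4 km.
Check against Station 4 (with the unrounded solution): distance 89.94 ≈ 89.94 km. ✓

z ≈ 24.4 km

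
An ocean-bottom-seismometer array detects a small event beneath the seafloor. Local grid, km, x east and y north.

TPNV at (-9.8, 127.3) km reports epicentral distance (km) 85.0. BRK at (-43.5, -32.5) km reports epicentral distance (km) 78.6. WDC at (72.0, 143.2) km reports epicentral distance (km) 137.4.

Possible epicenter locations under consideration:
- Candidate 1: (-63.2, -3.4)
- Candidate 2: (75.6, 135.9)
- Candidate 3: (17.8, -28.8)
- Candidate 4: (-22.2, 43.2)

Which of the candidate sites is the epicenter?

For each candidate, compare |candidate − station| to the reported distance:
Candidate 1: residuals TPNV 56.2, BRK 43.5, WDC 62.0 → max 62.0 km
Candidate 2: residuals TPNV 0.8, BRK 127.7, WDC 129.3 → max 129.3 km
Candidate 3: residuals TPNV 73.5, BRK 17.2, WDC 42.9 → max 73.5 km
Candidate 4: residuals TPNV 0.0, BRK 0.0, WDC 0.0 → max 0.0 km
Only Candidate 4 has all residuals ≈ 0.

Candidate 4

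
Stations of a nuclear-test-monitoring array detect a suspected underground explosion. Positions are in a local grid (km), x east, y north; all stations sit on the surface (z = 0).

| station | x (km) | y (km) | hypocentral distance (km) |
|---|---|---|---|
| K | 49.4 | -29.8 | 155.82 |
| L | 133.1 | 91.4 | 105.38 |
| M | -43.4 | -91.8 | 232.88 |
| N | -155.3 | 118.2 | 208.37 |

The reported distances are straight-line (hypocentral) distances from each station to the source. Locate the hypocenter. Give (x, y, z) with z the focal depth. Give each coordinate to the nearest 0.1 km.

(46.0, 116.4, 53.8)

Each station gives a sphere (x−x_i)² + (y−y_i)² + z² = d_i² (stations at z=0).
Subtracting the K sphere from L and M: z² cancels, leaving linear equations in x and y:
167.4 x + 242.4 y = 35916.10
-185.6 x − 124.0 y = -22970.82
Solving: x ≈ 45.994, y ≈ 116.405 km (keep extra digits for the depth step; rounded: 46.0, 116.4).
Then from the K sphere: z² = 155.82² − (x − 49.4)² − (y + 29.8)² with x = 45.994, y = 116.405, so z ≈ 53.781 ≈ 53.8 km.
Check against N (with the unrounded solution): distance 208.36 ≈ 208.37 km. ✓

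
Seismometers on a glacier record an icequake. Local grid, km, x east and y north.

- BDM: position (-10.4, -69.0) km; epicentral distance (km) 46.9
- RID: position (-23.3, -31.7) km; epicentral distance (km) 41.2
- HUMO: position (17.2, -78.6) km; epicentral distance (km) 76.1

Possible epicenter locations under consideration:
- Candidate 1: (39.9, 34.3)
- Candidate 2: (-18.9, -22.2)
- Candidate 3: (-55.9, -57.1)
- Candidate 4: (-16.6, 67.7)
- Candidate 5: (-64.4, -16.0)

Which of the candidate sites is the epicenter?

Candidate 3

For each candidate, compare |candidate − station| to the reported distance:
Candidate 1: residuals BDM 68.0, RID 50.2, HUMO 39.1 → max 68.0 km
Candidate 2: residuals BDM 0.7, RID 30.7, HUMO 9.1 → max 30.7 km
Candidate 3: residuals BDM 0.1, RID 0.1, HUMO 0.1 → max 0.1 km
Candidate 4: residuals BDM 89.9, RID 58.4, HUMO 74.1 → max 89.9 km
Candidate 5: residuals BDM 28.8, RID 2.8, HUMO 26.7 → max 28.8 km
Only Candidate 3 has all residuals ≈ 0.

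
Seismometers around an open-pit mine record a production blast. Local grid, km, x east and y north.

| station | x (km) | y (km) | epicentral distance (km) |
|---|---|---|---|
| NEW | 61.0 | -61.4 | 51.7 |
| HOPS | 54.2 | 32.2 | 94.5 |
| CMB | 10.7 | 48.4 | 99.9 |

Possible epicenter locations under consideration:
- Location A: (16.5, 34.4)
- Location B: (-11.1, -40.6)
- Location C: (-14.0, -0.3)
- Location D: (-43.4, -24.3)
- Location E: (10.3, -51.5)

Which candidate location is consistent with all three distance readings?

Location E

For each candidate, compare |candidate − station| to the reported distance:
Location A: residuals NEW 53.9, HOPS 56.7, CMB 84.7 → max 84.7 km
Location B: residuals NEW 23.3, HOPS 3.3, CMB 8.3 → max 23.3 km
Location C: residuals NEW 45.0, HOPS 19.0, CMB 45.3 → max 45.3 km
Location D: residuals NEW 59.1, HOPS 18.3, CMB 9.3 → max 59.1 km
Location E: residuals NEW 0.0, HOPS 0.0, CMB 0.0 → max 0.0 km
Only Location E has all residuals ≈ 0.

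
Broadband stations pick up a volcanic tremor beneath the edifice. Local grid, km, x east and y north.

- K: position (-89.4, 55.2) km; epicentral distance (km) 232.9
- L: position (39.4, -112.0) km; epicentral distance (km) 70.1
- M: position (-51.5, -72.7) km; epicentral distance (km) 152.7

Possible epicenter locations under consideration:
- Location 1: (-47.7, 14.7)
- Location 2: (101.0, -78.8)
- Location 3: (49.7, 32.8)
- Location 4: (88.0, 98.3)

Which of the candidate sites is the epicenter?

For each candidate, compare |candidate − station| to the reported distance:
Location 1: residuals K 174.8, L 83.7, M 65.2 → max 174.8 km
Location 2: residuals K 0.1, L 0.1, M 0.1 → max 0.1 km
Location 3: residuals K 92.0, L 75.1, M 6.5 → max 92.0 km
Location 4: residuals K 50.3, L 145.7, M 68.0 → max 145.7 km
Only Location 2 has all residuals ≈ 0.

Location 2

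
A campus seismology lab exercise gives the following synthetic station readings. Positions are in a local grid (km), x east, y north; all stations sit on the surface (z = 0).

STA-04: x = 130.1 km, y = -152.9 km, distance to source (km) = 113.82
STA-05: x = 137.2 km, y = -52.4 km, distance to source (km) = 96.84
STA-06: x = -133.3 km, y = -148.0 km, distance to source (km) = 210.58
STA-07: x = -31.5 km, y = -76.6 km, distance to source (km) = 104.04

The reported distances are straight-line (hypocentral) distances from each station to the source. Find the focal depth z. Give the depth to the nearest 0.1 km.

depth ≈ 50.7 km

Each station gives a sphere (x−x_i)² + (y−y_i)² + z² = d_i² (stations at z=0).
Subtracting the STA-04 sphere from STA-05 and STA-06: z² cancels, leaving linear equations in x and y:
14.2 x + 201.0 y = -15157.81
-526.8 x + 9.8 y = -32020.47
Solving: x ≈ 59.302, y ≈ -79.602 km (keep extra digits for the depth step; rounded: 59.3, -79.6).
Then from the STA-04 sphere: z² = 113.82² − (x − 130.1)² − (y + 152.9)² with x = 59.302, y = -79.602, so z ≈ 50.696 ≈ 50.7 km.
Check against STA-07 (with the unrounded solution): distance 104.04 ≈ 104.04 km. ✓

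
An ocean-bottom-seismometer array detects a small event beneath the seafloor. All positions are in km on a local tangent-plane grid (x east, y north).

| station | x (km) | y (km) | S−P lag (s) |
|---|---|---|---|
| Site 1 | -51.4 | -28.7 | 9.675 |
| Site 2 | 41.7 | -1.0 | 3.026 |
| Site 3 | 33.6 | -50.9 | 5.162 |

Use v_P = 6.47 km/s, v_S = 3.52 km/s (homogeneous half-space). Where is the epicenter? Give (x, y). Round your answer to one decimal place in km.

Distance from S−P lag: d = Δt · v_P v_S / (v_P − v_S) = Δt · (6.47·3.52)/(6.47−3.52) ≈ 7.7201·Δt.
So d_Site 1 = 74.69, d_Site 2 = 23.36, d_Site 3 = 39.85 km.
Circle about each station: (x + 51.4)² + (y + 28.7)² = 74.69²; (x − 41.7)² + (y + 1.0)² = 23.36²; (x − 33.6)² + (y + 50.9)² = 39.85².
Subtracting the Site 1 equation from the Site 2 and Site 3 equations removes the quadratic terms:
186.2 x + 55.4 y = 3307.15
170.0 x − 44.4 y = 4244.69
Solving the 2×2 system: x ≈ 21.6, y ≈ -12.9 km.
Check against Site 1 (with the unrounded x, y): √((x + 51.4)²+(y + 28.7)²) = 74.69 ≈ 74.69 km. ✓

x ≈ 21.6 km, y ≈ -12.9 km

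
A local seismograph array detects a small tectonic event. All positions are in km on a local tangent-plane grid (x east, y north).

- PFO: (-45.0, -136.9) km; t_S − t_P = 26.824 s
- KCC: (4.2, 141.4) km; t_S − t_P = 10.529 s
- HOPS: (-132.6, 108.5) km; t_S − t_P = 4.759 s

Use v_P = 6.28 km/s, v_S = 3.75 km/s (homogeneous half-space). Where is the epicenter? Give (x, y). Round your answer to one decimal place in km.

(-88.3, 109.0)

Distance from S−P lag: d = Δt · v_P v_S / (v_P − v_S) = Δt · (6.28·3.75)/(6.28−3.75) ≈ 9.3083·Δt.
So d_PFO = 249.69, d_KCC = 98.01, d_HOPS = 44.30 km.
Circle about each station: (x + 45.0)² + (y + 136.9)² = 249.69²; (x − 4.2)² + (y − 141.4)² = 98.01²; (x + 132.6)² + (y − 108.5)² = 44.30².
Subtracting the PFO equation from the KCC and HOPS equations removes the quadratic terms:
98.4 x + 556.6 y = 51984.13
-175.2 x + 490.8 y = 68971.01
Solving the 2×2 system: x ≈ -88.3, y ≈ 109.0 km.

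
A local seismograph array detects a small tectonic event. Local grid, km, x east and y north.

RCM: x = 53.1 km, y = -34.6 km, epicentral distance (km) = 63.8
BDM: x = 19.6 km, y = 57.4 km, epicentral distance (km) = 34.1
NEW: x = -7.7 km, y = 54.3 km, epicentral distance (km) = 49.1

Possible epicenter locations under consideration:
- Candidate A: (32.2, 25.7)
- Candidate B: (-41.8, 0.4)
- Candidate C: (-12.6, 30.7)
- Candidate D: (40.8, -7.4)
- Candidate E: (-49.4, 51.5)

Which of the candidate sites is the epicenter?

Candidate A

For each candidate, compare |candidate − station| to the reported distance:
Candidate A: residuals RCM 0.0, BDM 0.0, NEW 0.0 → max 0.0 km
Candidate B: residuals RCM 37.3, BDM 49.7, NEW 14.7 → max 49.7 km
Candidate C: residuals RCM 28.8, BDM 7.7, NEW 25.0 → max 28.8 km
Candidate D: residuals RCM 33.9, BDM 34.1, NEW 29.4 → max 34.1 km
Candidate E: residuals RCM 70.1, BDM 35.2, NEW 7.3 → max 70.1 km
Only Candidate A has all residuals ≈ 0.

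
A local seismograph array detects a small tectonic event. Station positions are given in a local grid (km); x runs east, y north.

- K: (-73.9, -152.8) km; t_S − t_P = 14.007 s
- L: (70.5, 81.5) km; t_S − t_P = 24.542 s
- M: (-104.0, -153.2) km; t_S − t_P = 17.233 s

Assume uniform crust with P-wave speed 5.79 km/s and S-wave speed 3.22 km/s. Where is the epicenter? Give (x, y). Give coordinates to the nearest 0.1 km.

Distance from S−P lag: d = Δt · v_P v_S / (v_P − v_S) = Δt · (5.79·3.22)/(5.79−3.22) ≈ 7.2544·Δt.
So d_K = 101.61, d_L = 178.04, d_M = 125.02 km.
Circle about each station: (x + 73.9)² + (y + 152.8)² = 101.61²; (x − 70.5)² + (y − 81.5)² = 178.04²; (x + 104.0)² + (y + 153.2)² = 125.02².
Subtracting the K equation from the L and M equations removes the quadratic terms:
288.8 x + 468.6 y = -38570.20
-60.2 x − 0.8 y = 171.78
Solving the 2×2 system: x ≈ -1.8, y ≈ -81.2 km.
Check against K (with the unrounded x, y): √((x + 73.9)²+(y + 152.8)²) = 101.62 ≈ 101.61 km. ✓

x ≈ -1.8 km, y ≈ -81.2 km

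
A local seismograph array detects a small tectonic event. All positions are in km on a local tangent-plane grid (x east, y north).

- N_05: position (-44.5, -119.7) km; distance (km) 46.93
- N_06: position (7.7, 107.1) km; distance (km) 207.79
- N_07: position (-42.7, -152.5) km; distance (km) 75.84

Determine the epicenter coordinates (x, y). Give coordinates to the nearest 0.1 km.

Circle about each station: (x + 44.5)² + (y + 119.7)² = 46.93²; (x − 7.7)² + (y − 107.1)² = 207.79²; (x + 42.7)² + (y + 152.5)² = 75.84².
Subtracting pairs of circle equations eliminates x²+y² and gives linear equations (the radical axes):
104.4 x + 453.6 y = -45752.90
3.6 x − 65.6 y = 5221.92
Solving the 2×2 system: x ≈ -74.6, y ≈ -83.7 km.
Check against N_05 (with the unrounded x, y): √((x + 44.5)²+(y + 119.7)²) = 46.93 ≈ 46.93 km. ✓

x ≈ -74.6 km, y ≈ -83.7 km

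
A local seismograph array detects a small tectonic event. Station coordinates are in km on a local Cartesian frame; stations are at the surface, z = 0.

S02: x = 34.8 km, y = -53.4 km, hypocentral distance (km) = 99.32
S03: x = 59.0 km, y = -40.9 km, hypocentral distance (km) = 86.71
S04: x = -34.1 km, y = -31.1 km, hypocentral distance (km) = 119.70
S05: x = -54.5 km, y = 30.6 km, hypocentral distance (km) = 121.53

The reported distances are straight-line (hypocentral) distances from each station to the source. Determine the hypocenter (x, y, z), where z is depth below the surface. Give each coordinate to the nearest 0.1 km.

(55.9, 29.3, 50.8)

Each station gives a sphere (x−x_i)² + (y−y_i)² + z² = d_i² (stations at z=0).
Subtracting the S02 sphere from S03 and S04: z² cancels, leaving linear equations in x and y:
48.4 x + 25.0 y = 3437.05
-137.8 x + 44.6 y = -6396.21
Solving: x ≈ 55.892, y ≈ 29.275 km (keep extra digits for the depth step; rounded: 55.9, 29.3).
Then from the S02 sphere: z² = 99.32² − (x − 34.8)² − (y + 53.4)² with x = 55.892, y = 29.275, so z ≈ 50.837 ≈ 50.8 km.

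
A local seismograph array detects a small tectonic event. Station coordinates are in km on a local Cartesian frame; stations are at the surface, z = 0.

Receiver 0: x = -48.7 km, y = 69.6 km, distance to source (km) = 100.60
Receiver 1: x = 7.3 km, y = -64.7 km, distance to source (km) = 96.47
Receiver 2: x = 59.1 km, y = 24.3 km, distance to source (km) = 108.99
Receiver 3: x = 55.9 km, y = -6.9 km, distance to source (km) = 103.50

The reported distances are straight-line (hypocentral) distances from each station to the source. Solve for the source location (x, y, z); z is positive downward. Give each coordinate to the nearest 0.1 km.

(-23.4, -1.7, 66.3)

Each station gives a sphere (x−x_i)² + (y−y_i)² + z² = d_i² (stations at z=0).
Subtracting the Receiver 0 sphere from Receiver 1 and Receiver 2: z² cancels, leaving linear equations in x and y:
112.0 x − 268.6 y = -2162.57
215.6 x − 90.6 y = -4891.01
Solving: x ≈ -23.403, y ≈ -1.707 km (keep extra digits for the depth step; rounded: -23.4, -1.7).
Then from the Receiver 0 sphere: z² = 100.60² − (x + 48.7)² − (y − 69.6)² with x = -23.403, y = -1.707, so z ≈ 66.300 ≈ 66.3 km.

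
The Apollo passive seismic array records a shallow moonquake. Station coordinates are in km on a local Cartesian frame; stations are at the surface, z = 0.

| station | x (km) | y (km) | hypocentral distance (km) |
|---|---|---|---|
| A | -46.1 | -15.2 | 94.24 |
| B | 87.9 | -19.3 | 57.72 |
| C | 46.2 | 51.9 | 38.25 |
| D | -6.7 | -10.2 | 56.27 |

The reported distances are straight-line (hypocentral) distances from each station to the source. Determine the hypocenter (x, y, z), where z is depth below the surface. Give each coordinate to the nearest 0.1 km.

Each station gives a sphere (x−x_i)² + (y−y_i)² + z² = d_i² (stations at z=0).
Subtracting the A sphere from B and C: z² cancels, leaving linear equations in x and y:
268.0 x − 8.2 y = 11292.23
184.6 x + 134.2 y = 9889.92
Solving: x ≈ 42.597, y ≈ 15.100 km (keep extra digits for the depth step; rounded: 42.6, 15.1).
Then from the A sphere: z² = 94.24² − (x + 46.1)² − (y + 15.2)² with x = 42.597, y = 15.100, so z ≈ 9.794 ≈ 9.8 km.

x ≈ 42.6 km, y ≈ 15.1 km, depth ≈ 9.8 km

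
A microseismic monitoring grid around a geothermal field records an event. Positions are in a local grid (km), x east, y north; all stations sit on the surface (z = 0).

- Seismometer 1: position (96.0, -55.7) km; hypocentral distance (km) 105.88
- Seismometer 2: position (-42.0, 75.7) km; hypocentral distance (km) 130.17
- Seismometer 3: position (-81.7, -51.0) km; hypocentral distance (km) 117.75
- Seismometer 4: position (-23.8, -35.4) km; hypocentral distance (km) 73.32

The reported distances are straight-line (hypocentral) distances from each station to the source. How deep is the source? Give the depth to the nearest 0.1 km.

depth ≈ 60.9 km

Each station gives a sphere (x−x_i)² + (y−y_i)² + z² = d_i² (stations at z=0).
Subtracting the Seismometer 1 sphere from Seismometer 2 and Seismometer 3: z² cancels, leaving linear equations in x and y:
-276.0 x + 262.8 y = -10557.65
-355.4 x + 9.4 y = -5697.09
Solving: x ≈ 15.395, y ≈ -24.005 km (keep extra digits for the depth step; rounded: 15.4, -24.0).
Then from the Seismometer 1 sphere: z² = 105.88² − (x − 96.0)² − (y + 55.7)² with x = 15.395, y = -24.005, so z ≈ 60.900 ≈ 60.9 km.
Check against Seismometer 4 (with the unrounded solution): distance 73.31 ≈ 73.32 km. ✓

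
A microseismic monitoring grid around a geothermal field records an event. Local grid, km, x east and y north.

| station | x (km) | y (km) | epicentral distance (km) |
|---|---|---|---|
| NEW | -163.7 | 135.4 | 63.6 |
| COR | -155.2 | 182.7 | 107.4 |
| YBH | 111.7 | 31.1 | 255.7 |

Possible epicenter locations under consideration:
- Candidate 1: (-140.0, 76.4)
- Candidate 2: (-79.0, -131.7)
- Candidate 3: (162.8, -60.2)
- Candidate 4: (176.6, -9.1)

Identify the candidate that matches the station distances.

For each candidate, compare |candidate − station| to the reported distance:
Candidate 1: residuals NEW 0.0, COR 0.0, YBH 0.0 → max 0.0 km
Candidate 2: residuals NEW 216.6, COR 216.1, YBH 5.0 → max 216.6 km
Candidate 3: residuals NEW 317.0, COR 292.8, YBH 151.1 → max 317.0 km
Candidate 4: residuals NEW 306.1, COR 275.8, YBH 179.4 → max 306.1 km
Only Candidate 1 has all residuals ≈ 0.

Candidate 1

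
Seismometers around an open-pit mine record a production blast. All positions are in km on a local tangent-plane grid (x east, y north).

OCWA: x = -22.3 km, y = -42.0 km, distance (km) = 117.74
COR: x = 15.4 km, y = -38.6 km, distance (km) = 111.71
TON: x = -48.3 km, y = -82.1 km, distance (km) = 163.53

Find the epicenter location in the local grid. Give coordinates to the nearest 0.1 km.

Circle about each station: (x + 22.3)² + (y + 42.0)² = 117.74²; (x − 15.4)² + (y + 38.6)² = 111.71²; (x + 48.3)² + (y + 82.1)² = 163.53².
Subtracting the OCWA equation from the COR and TON equations removes the quadratic terms:
75.4 x + 6.8 y = 849.41
-52.0 x − 80.2 y = -6067.34
Solving the 2×2 system: x ≈ 4.7, y ≈ 72.6 km.

(4.7, 72.6)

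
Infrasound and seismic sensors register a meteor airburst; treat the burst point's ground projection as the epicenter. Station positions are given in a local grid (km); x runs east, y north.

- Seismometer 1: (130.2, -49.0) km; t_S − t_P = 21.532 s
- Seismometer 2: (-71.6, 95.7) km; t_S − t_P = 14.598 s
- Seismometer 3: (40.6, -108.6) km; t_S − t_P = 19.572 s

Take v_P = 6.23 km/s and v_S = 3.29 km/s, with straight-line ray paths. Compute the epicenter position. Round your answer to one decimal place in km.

Distance from S−P lag: d = Δt · v_P v_S / (v_P − v_S) = Δt · (6.23·3.29)/(6.23−3.29) ≈ 6.9717·Δt.
So d_Seismometer 1 = 150.11, d_Seismometer 2 = 101.77, d_Seismometer 3 = 136.45 km.
Circle about each station: (x − 130.2)² + (y + 49.0)² = 150.11²; (x + 71.6)² + (y − 95.7)² = 101.77²; (x − 40.6)² + (y + 108.6)² = 136.45².
Subtracting the Seismometer 1 equation from the Seismometer 2 and Seismometer 3 equations removes the quadratic terms:
-403.6 x + 289.4 y = 7107.89
-179.2 x − 119.2 y = -1996.31
Solving the 2×2 system: x ≈ -2.7, y ≈ 20.8 km.

(-2.7, 20.8)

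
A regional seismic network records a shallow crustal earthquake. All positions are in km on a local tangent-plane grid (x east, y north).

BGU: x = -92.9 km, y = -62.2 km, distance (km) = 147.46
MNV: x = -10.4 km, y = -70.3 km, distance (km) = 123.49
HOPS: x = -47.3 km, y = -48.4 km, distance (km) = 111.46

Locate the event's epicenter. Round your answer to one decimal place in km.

Circle about each station: (x + 92.9)² + (y + 62.2)² = 147.46²; (x + 10.4)² + (y + 70.3)² = 123.49²; (x + 47.3)² + (y + 48.4)² = 111.46².
Subtracting the BGU equation from the MNV and HOPS equations removes the quadratic terms:
165.0 x − 16.2 y = -954.33
91.2 x + 27.6 y = 1401.72
Solving the 2×2 system: x ≈ -0.6, y ≈ 52.8 km.
Check against BGU (with the unrounded x, y): √((x + 92.9)²+(y + 62.2)²) = 147.44 ≈ 147.46 km. ✓

-0.6 km east, 52.8 km north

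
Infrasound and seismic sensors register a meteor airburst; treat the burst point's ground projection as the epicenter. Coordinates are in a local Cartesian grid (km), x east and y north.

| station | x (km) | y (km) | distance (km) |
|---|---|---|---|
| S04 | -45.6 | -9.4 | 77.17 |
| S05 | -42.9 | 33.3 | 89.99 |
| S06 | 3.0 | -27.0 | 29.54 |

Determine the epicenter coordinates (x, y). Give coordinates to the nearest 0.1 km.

31.1 km east, -17.9 km north

Circle about each station: (x + 45.6)² + (y + 9.4)² = 77.17²; (x + 42.9)² + (y − 33.3)² = 89.99²; (x − 3.0)² + (y + 27.0)² = 29.54².
Subtracting the S04 equation from the S05 and S06 equations removes the quadratic terms:
5.4 x + 85.4 y = -1361.41
97.2 x − 35.2 y = 3652.88
Solving the 2×2 system: x ≈ 31.1, y ≈ -17.9 km.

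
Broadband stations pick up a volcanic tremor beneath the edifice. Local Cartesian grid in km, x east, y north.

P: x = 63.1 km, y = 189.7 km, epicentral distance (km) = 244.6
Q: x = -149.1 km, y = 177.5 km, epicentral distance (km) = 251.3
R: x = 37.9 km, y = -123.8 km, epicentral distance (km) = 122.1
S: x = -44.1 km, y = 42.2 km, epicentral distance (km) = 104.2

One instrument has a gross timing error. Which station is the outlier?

P

Solve using three stations at a time. Using Q, R, S (subtract circle equations pairwise → linear system) gives (x, y) ≈ (-66.1, -59.7).
Distances from that point to each station vs reported:
  P: calculated 280.9 vs reported 244.6 → residual 36.3 km
  Q: calculated 251.3 vs reported 251.3 → residual 0.0 km
  R: calculated 122.1 vs reported 122.1 → residual 0.0 km
  S: calculated 104.2 vs reported 104.2 → residual 0.0 km
Q, R, S are mutually consistent (residuals ≈ 0); P is off by 36.3 km.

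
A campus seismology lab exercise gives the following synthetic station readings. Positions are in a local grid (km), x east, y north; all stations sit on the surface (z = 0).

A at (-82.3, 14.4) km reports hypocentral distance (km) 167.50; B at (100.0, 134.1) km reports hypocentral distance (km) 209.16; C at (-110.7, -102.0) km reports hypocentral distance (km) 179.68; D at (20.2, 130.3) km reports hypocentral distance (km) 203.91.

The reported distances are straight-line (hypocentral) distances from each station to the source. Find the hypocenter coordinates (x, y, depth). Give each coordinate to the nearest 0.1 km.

Each station gives a sphere (x−x_i)² + (y−y_i)² + z² = d_i² (stations at z=0).
Subtracting the A sphere from B and C: z² cancels, leaving linear equations in x and y:
364.6 x + 239.4 y = 5310.50
-56.8 x − 232.8 y = 11449.19
Solving: x ≈ 55.796, y ≈ -62.794 km (keep extra digits for the depth step; rounded: 55.8, -62.8).
Then from the A sphere: z² = 167.50² − (x + 82.3)² − (y − 14.4)² with x = 55.796, y = -62.794, so z ≈ 55.017 ≈ 55.0 km.
Check against D (with the unrounded solution): distance 203.91 ≈ 203.91 km. ✓

(55.8, -62.8, 55.0)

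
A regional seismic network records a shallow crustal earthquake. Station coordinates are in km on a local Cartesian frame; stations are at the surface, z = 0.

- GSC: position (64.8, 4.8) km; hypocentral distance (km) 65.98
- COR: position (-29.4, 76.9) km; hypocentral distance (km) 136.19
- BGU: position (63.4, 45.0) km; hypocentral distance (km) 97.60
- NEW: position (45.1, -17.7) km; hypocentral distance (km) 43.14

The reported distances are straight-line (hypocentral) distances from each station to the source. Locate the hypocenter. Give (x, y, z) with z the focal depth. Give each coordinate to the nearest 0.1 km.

Each station gives a sphere (x−x_i)² + (y−y_i)² + z² = d_i² (stations at z=0).
Subtracting the GSC sphere from COR and BGU: z² cancels, leaving linear equations in x and y:
-188.4 x + 144.2 y = -11638.47
-2.8 x + 80.4 y = -3349.92
Solving: x ≈ 30.703, y ≈ -40.596 km (keep extra digits for the depth step; rounded: 30.7, -40.6).
Then from the GSC sphere: z² = 65.98² − (x − 64.8)² − (y − 4.8)² with x = 30.703, y = -40.596, so z ≈ 33.615 ≈ 33.6 km.

x ≈ 30.7 km, y ≈ -40.6 km, depth ≈ 33.6 km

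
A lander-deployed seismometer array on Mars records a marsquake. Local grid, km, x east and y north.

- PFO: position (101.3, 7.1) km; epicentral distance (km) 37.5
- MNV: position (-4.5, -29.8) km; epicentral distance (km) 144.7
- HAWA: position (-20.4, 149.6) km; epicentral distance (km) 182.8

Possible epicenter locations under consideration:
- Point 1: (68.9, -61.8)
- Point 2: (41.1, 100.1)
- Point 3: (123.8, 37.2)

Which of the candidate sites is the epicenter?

For each candidate, compare |candidate − station| to the reported distance:
Point 1: residuals PFO 38.6, MNV 64.6, HAWA 46.7 → max 64.6 km
Point 2: residuals PFO 73.3, MNV 7.0, HAWA 103.9 → max 103.9 km
Point 3: residuals PFO 0.1, MNV 0.0, HAWA 0.0 → max 0.1 km
Only Point 3 has all residuals ≈ 0.

Point 3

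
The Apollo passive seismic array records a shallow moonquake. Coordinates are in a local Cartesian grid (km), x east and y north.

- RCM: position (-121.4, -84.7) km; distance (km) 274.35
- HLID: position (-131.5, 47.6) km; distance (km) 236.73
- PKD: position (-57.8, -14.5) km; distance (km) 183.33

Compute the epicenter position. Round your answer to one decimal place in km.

(104.0, 71.7)

Circle about each station: (x + 121.4)² + (y + 84.7)² = 274.35²; (x + 131.5)² + (y − 47.6)² = 236.73²; (x + 57.8)² + (y + 14.5)² = 183.33².
Subtracting pairs of circle equations eliminates x²+y² and gives linear equations (the radical axes):
-20.2 x + 264.6 y = 16872.79
127.2 x + 140.4 y = 23297.07
Solving the 2×2 system: x ≈ 104.0, y ≈ 71.7 km.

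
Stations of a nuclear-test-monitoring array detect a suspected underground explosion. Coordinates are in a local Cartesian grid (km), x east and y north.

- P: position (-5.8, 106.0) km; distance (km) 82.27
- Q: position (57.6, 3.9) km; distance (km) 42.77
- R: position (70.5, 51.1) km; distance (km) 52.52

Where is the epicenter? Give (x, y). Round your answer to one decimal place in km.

Circle about each station: (x + 5.8)² + (y − 106.0)² = 82.27²; (x − 57.6)² + (y − 3.9)² = 42.77²; (x − 70.5)² + (y − 51.1)² = 52.52².
Subtracting pairs of circle equations eliminates x²+y² and gives linear equations (the radical axes):
126.8 x − 204.2 y = -2997.59
152.6 x − 109.8 y = 321.82
Solving the 2×2 system: x ≈ 22.9, y ≈ 28.9 km.

x ≈ 22.9 km, y ≈ 28.9 km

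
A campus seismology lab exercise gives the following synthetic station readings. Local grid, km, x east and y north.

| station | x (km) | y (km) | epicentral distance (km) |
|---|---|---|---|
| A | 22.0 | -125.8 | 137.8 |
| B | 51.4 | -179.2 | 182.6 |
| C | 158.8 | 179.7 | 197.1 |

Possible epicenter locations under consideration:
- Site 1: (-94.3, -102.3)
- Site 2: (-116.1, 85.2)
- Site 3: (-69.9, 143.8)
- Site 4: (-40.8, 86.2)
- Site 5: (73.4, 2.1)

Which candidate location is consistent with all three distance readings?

For each candidate, compare |candidate − station| to the reported distance:
Site 1: residuals A 19.1, B 17.9, C 181.8 → max 181.8 km
Site 2: residuals A 114.4, B 130.4, C 93.6 → max 130.4 km
Site 3: residuals A 147.0, B 162.4, C 34.4 → max 162.4 km
Site 4: residuals A 83.3, B 98.4, C 23.3 → max 98.4 km
Site 5: residuals A 0.0, B 0.0, C 0.0 → max 0.0 km
Only Site 5 has all residuals ≈ 0.

Site 5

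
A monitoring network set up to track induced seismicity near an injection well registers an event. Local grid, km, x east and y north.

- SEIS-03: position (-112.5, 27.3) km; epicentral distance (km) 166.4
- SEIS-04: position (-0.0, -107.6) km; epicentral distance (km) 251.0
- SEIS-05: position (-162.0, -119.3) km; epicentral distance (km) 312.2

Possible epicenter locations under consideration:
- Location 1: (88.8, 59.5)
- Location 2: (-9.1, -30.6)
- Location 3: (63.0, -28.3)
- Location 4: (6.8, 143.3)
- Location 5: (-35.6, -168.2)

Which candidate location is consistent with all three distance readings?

For each candidate, compare |candidate − station| to the reported distance:
Location 1: residuals SEIS-03 37.5, SEIS-04 61.8, SEIS-05 4.2 → max 61.8 km
Location 2: residuals SEIS-03 47.9, SEIS-04 173.5, SEIS-05 135.4 → max 173.5 km
Location 3: residuals SEIS-03 17.7, SEIS-04 149.7, SEIS-05 69.5 → max 149.7 km
Location 4: residuals SEIS-03 0.0, SEIS-04 0.0, SEIS-05 0.0 → max 0.0 km
Location 5: residuals SEIS-03 43.7, SEIS-04 180.7, SEIS-05 176.7 → max 180.7 km
Only Location 4 has all residuals ≈ 0.

Location 4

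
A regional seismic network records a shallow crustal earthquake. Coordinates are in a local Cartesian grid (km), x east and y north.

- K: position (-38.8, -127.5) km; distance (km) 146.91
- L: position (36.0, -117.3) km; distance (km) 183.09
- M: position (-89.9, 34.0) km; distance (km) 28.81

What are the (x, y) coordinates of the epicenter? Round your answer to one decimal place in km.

Circle about each station: (x + 38.8)² + (y + 127.5)² = 146.91²; (x − 36.0)² + (y + 117.3)² = 183.09²; (x + 89.9)² + (y − 34.0)² = 28.81².
Subtracting pairs of circle equations eliminates x²+y² and gives linear equations (the radical axes):
149.6 x + 20.4 y = -14645.80
-102.2 x + 323.0 y = 12228.85
Solving the 2×2 system: x ≈ -98.8, y ≈ 6.6 km.
Check against K (with the unrounded x, y): √((x + 38.8)²+(y + 127.5)²) = 146.91 ≈ 146.91 km. ✓

x ≈ -98.8 km, y ≈ 6.6 km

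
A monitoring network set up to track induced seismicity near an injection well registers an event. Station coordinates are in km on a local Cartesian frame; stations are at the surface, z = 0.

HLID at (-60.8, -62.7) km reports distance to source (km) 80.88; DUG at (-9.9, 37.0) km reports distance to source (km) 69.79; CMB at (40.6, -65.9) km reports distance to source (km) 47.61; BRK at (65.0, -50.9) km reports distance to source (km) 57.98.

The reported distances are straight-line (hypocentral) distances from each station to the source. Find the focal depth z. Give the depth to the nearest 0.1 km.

z ≈ 8.4 km

Each station gives a sphere (x−x_i)² + (y−y_i)² + z² = d_i² (stations at z=0).
Subtracting the HLID sphere from DUG and CMB: z² cancels, leaving linear equations in x and y:
101.8 x + 199.4 y = -4489.99
202.8 x − 6.4 y = 2638.10
Solving: x ≈ 12.103, y ≈ -28.696 km (keep extra digits for the depth step; rounded: 12.1, -28.7).
Then from the HLID sphere: z² = 80.88² − (x + 60.8)² − (y + 62.7)² with x = 12.103, y = -28.696, so z ≈ 8.394 ≈ 8.4 km.
Check against BRK (with the unrounded solution): distance 57.98 ≈ 57.98 km. ✓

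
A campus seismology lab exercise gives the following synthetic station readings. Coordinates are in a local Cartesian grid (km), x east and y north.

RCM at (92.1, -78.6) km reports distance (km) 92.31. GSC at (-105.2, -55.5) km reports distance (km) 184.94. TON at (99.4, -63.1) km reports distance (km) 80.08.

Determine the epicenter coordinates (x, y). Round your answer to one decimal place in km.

Circle about each station: (x − 92.1)² + (y + 78.6)² = 92.31²; (x + 105.2)² + (y + 55.5)² = 184.94²; (x − 99.4)² + (y + 63.1)² = 80.08².
Subtracting the RCM equation from the GSC and TON equations removes the quadratic terms:
-394.6 x + 46.2 y = -26194.75
14.6 x + 31.0 y = 1309.93
Solving the 2×2 system: x ≈ 67.6, y ≈ 10.4 km.

(67.6, 10.4)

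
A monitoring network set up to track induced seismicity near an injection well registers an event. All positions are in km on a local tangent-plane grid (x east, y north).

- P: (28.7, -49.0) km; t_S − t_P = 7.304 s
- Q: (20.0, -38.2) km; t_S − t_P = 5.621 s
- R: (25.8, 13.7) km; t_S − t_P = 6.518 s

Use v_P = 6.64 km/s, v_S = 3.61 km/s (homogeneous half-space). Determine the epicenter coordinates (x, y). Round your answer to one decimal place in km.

-17.5 km east, -14.3 km north

Distance from S−P lag: d = Δt · v_P v_S / (v_P − v_S) = Δt · (6.64·3.61)/(6.64−3.61) ≈ 7.9110·Δt.
So d_P = 57.78, d_Q = 44.47, d_R = 51.56 km.
Circle about each station: (x − 28.7)² + (y + 49.0)² = 57.78²; (x − 20.0)² + (y + 38.2)² = 44.47²; (x − 25.8)² + (y − 13.7)² = 51.56².
Subtracting the P equation from the Q and R equations removes the quadratic terms:
-17.4 x + 21.6 y = -4.50
-5.8 x + 125.4 y = -1691.27
Solving the 2×2 system: x ≈ -17.5, y ≈ -14.3 km.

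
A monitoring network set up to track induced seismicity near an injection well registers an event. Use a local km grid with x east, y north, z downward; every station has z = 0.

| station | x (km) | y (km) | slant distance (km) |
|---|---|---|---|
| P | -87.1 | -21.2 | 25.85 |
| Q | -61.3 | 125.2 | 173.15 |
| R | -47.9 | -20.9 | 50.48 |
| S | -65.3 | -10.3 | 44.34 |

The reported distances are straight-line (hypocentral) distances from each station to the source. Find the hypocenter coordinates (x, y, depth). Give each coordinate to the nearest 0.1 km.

(-91.3, -45.1, 8.9)

Each station gives a sphere (x−x_i)² + (y−y_i)² + z² = d_i² (stations at z=0).
Subtracting the P sphere from Q and R: z² cancels, leaving linear equations in x and y:
51.6 x + 292.8 y = -17915.82
78.4 x + 0.6 y = -7184.64
Solving: x ≈ -91.296, y ≈ -45.099 km (keep extra digits for the depth step; rounded: -91.3, -45.1).
Then from the P sphere: z² = 25.85² − (x + 87.1)² − (y + 21.2)² with x = -91.296, y = -45.099, so z ≈ 8.914 ≈ 8.9 km.
Check against S (with the unrounded solution): distance 44.34 ≈ 44.34 km. ✓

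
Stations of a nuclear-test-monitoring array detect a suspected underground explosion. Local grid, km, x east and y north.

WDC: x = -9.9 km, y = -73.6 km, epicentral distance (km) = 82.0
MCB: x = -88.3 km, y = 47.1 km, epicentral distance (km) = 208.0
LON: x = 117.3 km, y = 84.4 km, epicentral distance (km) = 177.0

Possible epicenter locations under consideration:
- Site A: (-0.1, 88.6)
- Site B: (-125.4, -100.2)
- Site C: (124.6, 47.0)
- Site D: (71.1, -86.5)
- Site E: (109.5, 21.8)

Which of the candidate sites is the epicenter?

For each candidate, compare |candidate − station| to the reported distance:
Site A: residuals WDC 80.5, MCB 110.5, LON 59.5 → max 110.5 km
Site B: residuals WDC 36.5, MCB 56.1, LON 127.9 → max 127.9 km
Site C: residuals WDC 98.7, MCB 4.9, LON 138.9 → max 138.9 km
Site D: residuals WDC 0.0, MCB 0.0, LON 0.0 → max 0.0 km
Site E: residuals WDC 70.8, MCB 8.6, LON 113.9 → max 113.9 km
Only Site D has all residuals ≈ 0.

Site D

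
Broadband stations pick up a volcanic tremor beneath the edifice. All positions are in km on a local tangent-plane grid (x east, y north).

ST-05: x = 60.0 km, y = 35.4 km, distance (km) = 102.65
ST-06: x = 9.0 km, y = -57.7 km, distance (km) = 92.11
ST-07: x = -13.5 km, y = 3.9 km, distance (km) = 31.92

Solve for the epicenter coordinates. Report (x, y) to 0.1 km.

-41.4 km east, 19.4 km north

Circle about each station: (x − 60.0)² + (y − 35.4)² = 102.65²; (x − 9.0)² + (y + 57.7)² = 92.11²; (x + 13.5)² + (y − 3.9)² = 31.92².
Subtracting the ST-05 equation from the ST-06 and ST-07 equations removes the quadratic terms:
-102.0 x − 186.2 y = 609.90
-147.0 x − 63.0 y = 4862.44
Solving the 2×2 system: x ≈ -41.4, y ≈ 19.4 km.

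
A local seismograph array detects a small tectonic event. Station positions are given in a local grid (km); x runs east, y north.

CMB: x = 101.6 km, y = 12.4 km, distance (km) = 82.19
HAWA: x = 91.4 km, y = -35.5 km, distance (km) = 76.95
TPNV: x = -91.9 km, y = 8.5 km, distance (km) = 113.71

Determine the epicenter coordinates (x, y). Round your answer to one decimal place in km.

Circle about each station: (x − 101.6)² + (y − 12.4)² = 82.19²; (x − 91.4)² + (y + 35.5)² = 76.95²; (x + 91.9)² + (y − 8.5)² = 113.71².
Subtracting the CMB equation from the HAWA and TPNV equations removes the quadratic terms:
-20.4 x − 95.8 y = -28.22
-387.0 x − 7.8 y = -8133.23
Solving the 2×2 system: x ≈ 21.1, y ≈ -4.2 km.
Check against CMB (with the unrounded x, y): √((x − 101.6)²+(y − 12.4)²) = 82.19 ≈ 82.19 km. ✓

(21.1, -4.2)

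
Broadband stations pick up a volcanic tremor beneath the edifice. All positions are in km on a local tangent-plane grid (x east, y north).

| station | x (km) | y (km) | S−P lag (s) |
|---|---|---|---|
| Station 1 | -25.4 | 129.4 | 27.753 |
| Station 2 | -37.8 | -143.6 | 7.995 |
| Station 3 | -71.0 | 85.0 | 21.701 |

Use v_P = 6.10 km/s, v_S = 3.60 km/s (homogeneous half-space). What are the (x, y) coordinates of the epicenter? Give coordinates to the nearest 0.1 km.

Distance from S−P lag: d = Δt · v_P v_S / (v_P − v_S) = Δt · (6.10·3.60)/(6.10−3.60) ≈ 8.7840·Δt.
So d_Station 1 = 243.78, d_Station 2 = 70.23, d_Station 3 = 190.62 km.
Circle about each station: (x + 25.4)² + (y − 129.4)² = 243.78²; (x + 37.8)² + (y + 143.6)² = 70.23²; (x + 71.0)² + (y − 85.0)² = 190.62².
Subtracting the Station 1 equation from the Station 2 and Station 3 equations removes the quadratic terms:
-24.8 x − 546.0 y = 59156.72
-91.2 x − 88.8 y = 17969.18
Solving the 2×2 system: x ≈ -95.8, y ≈ -104.0 km.

(-95.8, -104.0)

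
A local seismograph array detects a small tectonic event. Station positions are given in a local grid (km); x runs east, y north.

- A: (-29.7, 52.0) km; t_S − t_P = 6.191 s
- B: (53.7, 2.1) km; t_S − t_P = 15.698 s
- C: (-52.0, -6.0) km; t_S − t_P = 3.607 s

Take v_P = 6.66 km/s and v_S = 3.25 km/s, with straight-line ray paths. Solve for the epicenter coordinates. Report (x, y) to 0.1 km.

Distance from S−P lag: d = Δt · v_P v_S / (v_P − v_S) = Δt · (6.66·3.25)/(6.66−3.25) ≈ 6.3475·Δt.
So d_A = 39.30, d_B = 99.64, d_C = 22.90 km.
Circle about each station: (x + 29.7)² + (y − 52.0)² = 39.30²; (x − 53.7)² + (y − 2.1)² = 99.64²; (x + 52.0)² + (y + 6.0)² = 22.90².
Subtracting the A equation from the B and C equations removes the quadratic terms:
166.8 x − 99.8 y = -9081.63
-44.6 x − 116.0 y = 173.99
Solving the 2×2 system: x ≈ -45.0, y ≈ 15.8 km.

(-45.0, 15.8)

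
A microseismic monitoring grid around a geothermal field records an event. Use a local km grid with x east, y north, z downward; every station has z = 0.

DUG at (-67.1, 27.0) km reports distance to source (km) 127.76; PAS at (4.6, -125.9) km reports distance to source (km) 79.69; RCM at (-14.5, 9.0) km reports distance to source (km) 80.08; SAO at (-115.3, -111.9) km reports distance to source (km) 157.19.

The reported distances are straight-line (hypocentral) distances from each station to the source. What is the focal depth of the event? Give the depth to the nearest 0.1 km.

24.1 km

Each station gives a sphere (x−x_i)² + (y−y_i)² + z² = d_i² (stations at z=0).
Subtracting the DUG sphere from PAS and RCM: z² cancels, leaving linear equations in x and y:
143.4 x − 305.8 y = 20612.68
105.2 x − 36.0 y = 4969.65
Solving: x ≈ 28.794, y ≈ -53.903 km (keep extra digits for the depth step; rounded: 28.8, -53.9).
Then from the DUG sphere: z² = 127.76² − (x + 67.1)² − (y − 27.0)² with x = 28.794, y = -53.903, so z ≈ 24.118 ≈ 24.1 km.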